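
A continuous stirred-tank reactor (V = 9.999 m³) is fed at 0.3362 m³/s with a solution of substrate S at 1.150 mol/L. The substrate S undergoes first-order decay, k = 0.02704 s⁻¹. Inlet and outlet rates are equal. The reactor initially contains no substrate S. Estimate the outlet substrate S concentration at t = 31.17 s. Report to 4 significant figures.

0.5412 mol/L

V dC/dt = Q(C_in − C) − k V C.
This is linear with rate a = Q/V + k = 0.0606634 s⁻¹.
C_ss = Q C_in/(Q + kV) = 0.637401 mol/L; C(t) = C_ss + (C₀ − C_ss) e^(−a t).
C(31.17) = 0.637401 + (-0.637401)·e^(−0.0606634·31.17) = 0.637401 + (-0.637401)·0.150939 = 0.541192 mol/L.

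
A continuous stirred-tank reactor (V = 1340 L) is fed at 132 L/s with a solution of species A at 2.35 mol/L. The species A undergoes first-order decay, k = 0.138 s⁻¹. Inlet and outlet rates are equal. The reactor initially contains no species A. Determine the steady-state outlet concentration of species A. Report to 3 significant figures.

Accumulation = in − out − consumed: V dC/dt = Q C_in − Q C − k V C.
At steady state: 0 = Q C_in − (Q + kV) C_ss, so C_ss = Q C_in/(Q + kV).
C_ss = 132·2.35/(132 + 0.138·1340) = 310.20/316.92 = 0.97880 mol/L.

0.979 mol/L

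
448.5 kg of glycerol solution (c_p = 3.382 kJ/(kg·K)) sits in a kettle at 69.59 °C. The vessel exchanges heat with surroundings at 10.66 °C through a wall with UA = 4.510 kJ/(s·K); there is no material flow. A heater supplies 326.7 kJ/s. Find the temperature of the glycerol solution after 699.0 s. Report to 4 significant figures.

First-law balance (no shaft work): M c_p dT/dt = −UA(T − T_amb) + Q̇.
dT/dt = (T_ss − T)/τ with T_ss = T_amb + Q̇/UA = 10.66 + 326.7/4.510 = 83.0990 °C, τ = M c_p/UA = 448.5·3.382/4.510 = 336.325 s.
T approaches T_ss exponentially: T(t) = T_ss + (T₀ − T_ss) e^(−t/τ).
T(699.0) = 83.0990 + (-13.5090)·0.125137 = 81.4085 °C.

81.41 °C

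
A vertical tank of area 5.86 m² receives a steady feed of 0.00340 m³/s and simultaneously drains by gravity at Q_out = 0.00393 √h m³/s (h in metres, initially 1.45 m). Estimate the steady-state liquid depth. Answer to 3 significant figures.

A dh/dt = Q_in − 0.00393 √h. Steady state requires inflow = outflow:
Q_in = 0.00393 √h_ss ⇒ √h_ss = 0.00340/0.00393 = 0.86514.
h_ss = 0.86514² = 0.74847 m. (Since h₀ = 1.45 m > h_ss, the level will fall toward this value.)

0.748 m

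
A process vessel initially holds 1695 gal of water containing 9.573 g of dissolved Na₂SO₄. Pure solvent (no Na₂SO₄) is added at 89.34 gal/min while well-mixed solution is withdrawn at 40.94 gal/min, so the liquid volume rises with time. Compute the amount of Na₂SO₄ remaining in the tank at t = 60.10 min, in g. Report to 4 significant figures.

4.111 g

Total volume: dV/dt = Q_in − Q_out = 48.4000 gal/min, so V(t) = 1695 + 48.4000 t and V(60.10) = 4603.84 gal.
Solute balance: dm/dt = 0 − Q_out C = −Q_out m/V(t).
Separate: dm/m = −Q_out dt/V(t) ⇒ ln(m/m₀) = −(Q_out/(Q_in−Q_out)) ln(V/V₀).
m = m₀ (V₀/V)^(Q_out/(Q_in−Q_out)) = 9.573 × (1695/4603.84)^(0.845868) = 4.11134 g.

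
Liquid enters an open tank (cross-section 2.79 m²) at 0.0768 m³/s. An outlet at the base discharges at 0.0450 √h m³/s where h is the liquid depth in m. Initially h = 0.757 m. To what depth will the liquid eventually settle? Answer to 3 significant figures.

A dh/dt = Q_in − 0.0450 √h. Steady state requires inflow = outflow:
Q_in = 0.0450 √h_ss ⇒ √h_ss = 0.0768/0.0450 = 1.7067.
h_ss = 1.7067² = 2.9127 m. (Since h₀ = 0.757 m < h_ss, the level will rise toward this value.)

2.91 m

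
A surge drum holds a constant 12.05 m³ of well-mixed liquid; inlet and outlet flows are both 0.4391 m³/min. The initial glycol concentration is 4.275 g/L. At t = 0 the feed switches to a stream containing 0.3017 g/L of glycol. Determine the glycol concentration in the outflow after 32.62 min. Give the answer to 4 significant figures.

Transient balance on the dissolved component: V dC/dt = Q(C_in − C).
So dC/dt = (C_in − C)/τ with τ = V/Q = 12.05/0.4391 = 27.4425 min.
This is linear first-order; C(t) = C_in + (C₀ − C_in) e^(−t/τ).
C(32.62) = 0.3017 + (4.275 − 0.3017)·e^(−32.62/27.4425) = 0.3017 + (3.97330)·0.304627 = 1.51207 g/L.

1.512 g/L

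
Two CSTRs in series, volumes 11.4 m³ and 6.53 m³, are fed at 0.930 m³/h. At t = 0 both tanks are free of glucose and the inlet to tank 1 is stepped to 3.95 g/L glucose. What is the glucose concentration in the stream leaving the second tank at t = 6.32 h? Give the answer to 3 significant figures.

Time constants: τᵢ = Vᵢ/Q for each well-mixed tank.
τ₁ = 11.4/0.930 = 12.258 h; τ₂ = 6.53/0.930 = 7.0215 h.
Tank 1: C₁ = C_in(1 − e^(−t/τ₁)). Tank 2 (τ₁ ≠ τ₂): C₂ = C_in[1 − (τ₁ e^(−t/τ₁) − τ₂ e^(−t/τ₂))/(τ₁ − τ₂)].
At t = 6.32: e^(−t/τ₁) = 0.59715, e^(−t/τ₂) = 0.40653.
C₂ = 3.95·[1 − (12.258·0.59715 − 7.0215·0.40653)/(5.2366)] = 3.95·0.14725 = 0.58162 g/L.

0.582 g/L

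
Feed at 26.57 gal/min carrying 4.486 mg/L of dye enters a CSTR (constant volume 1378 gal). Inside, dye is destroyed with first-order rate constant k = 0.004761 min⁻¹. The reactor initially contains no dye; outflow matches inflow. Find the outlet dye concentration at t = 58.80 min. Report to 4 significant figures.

2.723 mg/L

Species balance: V dC/dt = Q C_in − Q C − k V C.
This is linear with rate a = Q/V + k = 0.0240426 min⁻¹.
C_ss = Q C_in/(Q + kV) = 3.59767 mg/L; C(t) = C_ss + (C₀ − C_ss) e^(−a t).
C(58.80) = 3.59767 + (-3.59767)·e^(−0.0240426·58.80) = 3.59767 + (-3.59767)·0.243241 = 2.72257 mg/L.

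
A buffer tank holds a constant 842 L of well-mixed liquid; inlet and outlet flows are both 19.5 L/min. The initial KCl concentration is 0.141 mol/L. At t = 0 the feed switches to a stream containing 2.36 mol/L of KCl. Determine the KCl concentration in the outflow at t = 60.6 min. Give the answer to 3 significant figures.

Species balance on the tank: V dC/dt = Q(C_in − C).
So dC/dt = (C_in − C)/τ with τ = V/Q = 842/19.5 = 43.179 min.
This is linear first-order; C(t) = C_in + (C₀ − C_in) e^(−t/τ).
C(60.6) = 2.36 + (0.141 − 2.36)·e^(−60.6/43.179) = 2.36 + (-2.2190)·0.24575 = 1.8147 mol/L.

1.81 mol/L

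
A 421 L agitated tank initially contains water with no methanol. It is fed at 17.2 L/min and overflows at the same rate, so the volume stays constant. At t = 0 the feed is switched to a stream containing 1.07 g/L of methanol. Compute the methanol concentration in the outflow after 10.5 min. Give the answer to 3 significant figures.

0.373 g/L

Mass balance on the solute (V constant): V dC/dt = Q(C_in − C).
Rewrite as dC/dt + C/τ = C_in/τ, τ = V/Q = 24.477 min.
This is linear first-order; C(t) = C_in + (C₀ − C_in) e^(−t/τ).
C(10.5) = 1.07 + (0 − 1.07)·e^(−10.5/24.477) = 1.07 + (-1.0700)·0.65117 = 0.37324 g/L.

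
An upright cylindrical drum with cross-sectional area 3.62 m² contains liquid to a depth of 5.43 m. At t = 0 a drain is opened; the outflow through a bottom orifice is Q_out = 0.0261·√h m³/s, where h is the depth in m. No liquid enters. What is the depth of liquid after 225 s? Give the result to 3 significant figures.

2.31 m

Accumulation of liquid (constant cross-section A): A dh/dt = −0.0261 √h.
∫ h^(−1/2) dh = −(0.0261/A) ∫ dt, giving 2√h = 2√h₀ − (0.0261/A) t.
√h = √5.43 − 0.0261·225/(2·3.62) = 2.3302 − 0.81112 = 1.5191.
h = 1.5191² = 2.3077 m.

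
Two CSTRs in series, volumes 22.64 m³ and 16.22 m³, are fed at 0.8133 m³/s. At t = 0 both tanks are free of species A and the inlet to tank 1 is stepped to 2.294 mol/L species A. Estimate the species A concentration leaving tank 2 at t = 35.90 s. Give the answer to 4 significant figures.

1.024 mol/L

Time constants: τᵢ = Vᵢ/Q for each well-mixed tank.
τ₁ = 22.64/0.8133 = 27.8372 s; τ₂ = 16.22/0.8133 = 19.9434 s.
Solving the cascade with C₁(0)=C₂(0)=0 gives C₂(t) = C_in[1 − (τ₁ e^(−t/τ₁) − τ₂ e^(−t/τ₂))/(τ₁ − τ₂)].
At t = 35.90: e^(−t/τ₁) = 0.275370, e^(−t/τ₂) = 0.165284.
C₂ = 2.294·[1 − (27.8372·0.275370 − 19.9434·0.165284)/(7.89377)] = 2.294·0.446501 = 1.02427 mol/L.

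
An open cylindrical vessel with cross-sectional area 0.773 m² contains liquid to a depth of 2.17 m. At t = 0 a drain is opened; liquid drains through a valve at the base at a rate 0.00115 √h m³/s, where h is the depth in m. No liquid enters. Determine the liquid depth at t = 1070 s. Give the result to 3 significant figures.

Volume balance on the tank: A dh/dt = −0.00115 √h.
Separate and integrate: 2(√h − √h₀) = −(0.00115/A) t.
√h = √2.17 − 0.00115·1070/(2·0.773) = 1.4731 − 0.79592 = 0.67717.
h = 0.67717² = 0.45856 m.

0.459 m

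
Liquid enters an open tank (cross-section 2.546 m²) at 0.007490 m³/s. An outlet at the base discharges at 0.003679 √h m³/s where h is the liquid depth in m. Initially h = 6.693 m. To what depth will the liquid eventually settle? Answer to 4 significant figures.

Mass balance (ρ constant): A dh/dt = Q_in − 0.003679 √h. At steady state dh/dt = 0:
Q_in = 0.003679 √h_ss ⇒ √h_ss = 0.007490/0.003679 = 2.03588.
h_ss = 2.03588² = 4.14480 m. (Since h₀ = 6.693 m > h_ss, the level will fall toward this value.)

4.145 m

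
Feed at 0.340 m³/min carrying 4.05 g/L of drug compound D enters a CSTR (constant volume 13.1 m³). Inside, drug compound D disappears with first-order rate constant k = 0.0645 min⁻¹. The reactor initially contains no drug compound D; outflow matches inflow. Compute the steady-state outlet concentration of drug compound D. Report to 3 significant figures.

Accumulation = in − out − consumed: V dC/dt = Q C_in − Q C − k V C.
At steady state: 0 = Q C_in − (Q + kV) C_ss, so C_ss = Q C_in/(Q + kV).
C_ss = 0.340·4.05/(0.340 + 0.0645·13.1) = 1.3770/1.1849 = 1.1621 g/L.

1.16 g/L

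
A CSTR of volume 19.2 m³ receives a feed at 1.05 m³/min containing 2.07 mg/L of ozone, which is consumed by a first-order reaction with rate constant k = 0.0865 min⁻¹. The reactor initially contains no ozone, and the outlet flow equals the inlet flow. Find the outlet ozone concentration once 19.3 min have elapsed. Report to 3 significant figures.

0.749 mg/L

Species balance: V dC/dt = Q C_in − Q C − k V C.
dC/dt = (Q/V) C_in − (Q/V + k) C; effective rate a = Q/V + k = 0.054688 + 0.0865 = 0.14119 min⁻¹.
C_ss = Q C_in/(Q + kV) = 0.80179 mg/L; C(t) = C_ss + (C₀ − C_ss) e^(−a t).
C(19.3) = 0.80179 + (-0.80179)·e^(−0.14119·19.3) = 0.80179 + (-0.80179)·0.065552 = 0.74923 mg/L.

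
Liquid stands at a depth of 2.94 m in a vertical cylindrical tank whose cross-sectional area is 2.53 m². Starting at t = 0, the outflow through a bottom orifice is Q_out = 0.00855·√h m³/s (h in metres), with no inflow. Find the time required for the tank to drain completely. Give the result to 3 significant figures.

1010 s

A dh/dt = −Q_out = −0.00855 √h.
∫ h^(−1/2) dh = −(0.00855/A) ∫ dt, giving 2√h = 2√h₀ − (0.00855/A) t.
Set h = 0: 2√h₀ = (0.00855/A) t_empty ⇒ t_empty = 2A√h₀/0.00855.
t_empty = 2·2.53·√2.94/0.00855 = 5.0600·1.7146/0.00855 = 1014.7 s.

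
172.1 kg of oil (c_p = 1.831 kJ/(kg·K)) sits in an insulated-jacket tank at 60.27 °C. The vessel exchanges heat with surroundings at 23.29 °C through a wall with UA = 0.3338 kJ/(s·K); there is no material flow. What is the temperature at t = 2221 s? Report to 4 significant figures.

26.81 °C

Energy balance: M c_p dT/dt = −UA(T − T_amb).
dT/dt = (T_ss − T)/τ with T_ss = T_amb = 23.2900 °C, τ = M c_p/UA = 172.1·1.831/0.3338 = 944.024 s.
This is linear first-order; T(t) = T_ss + (T₀ − T_ss) e^(−t/τ).
T(2221) = 23.2900 + (36.9800)·0.0951125 = 26.8073 °C.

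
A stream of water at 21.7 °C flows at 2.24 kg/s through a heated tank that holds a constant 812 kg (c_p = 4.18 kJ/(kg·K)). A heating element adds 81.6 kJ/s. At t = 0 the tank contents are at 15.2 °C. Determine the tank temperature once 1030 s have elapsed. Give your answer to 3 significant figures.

29.5 °C

First-law balance (no shaft work): M c_p dT/dt = ṁ c_p (T_in − T) + 81.6.
Rearrange: dT/dt = (T_ss − T)/τ with τ = M/ṁ = 362.50 s and T_ss = T_in + Q̇/(ṁ c_p) = 30.415 °C.
Solution: T(t) = T_ss + (T₀ − T_ss) e^(−t/τ).
T(1030) = 30.415 + (-15.215)·e^(−1030/362.50) = 30.415 + (-15.215)·0.058345 = 29.527 °C.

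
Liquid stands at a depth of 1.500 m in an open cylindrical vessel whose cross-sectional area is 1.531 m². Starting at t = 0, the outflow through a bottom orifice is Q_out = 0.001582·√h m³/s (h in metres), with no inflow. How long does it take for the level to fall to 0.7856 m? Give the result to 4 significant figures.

655.0 s

Mass balance (ρ constant): A dh/dt = −0.001582 √h.
Separate and integrate: 2(√h − √h₀) = −(0.001582/A) t.
t = 2A(√h₀ − √h)/0.001582 = 2·1.531·(√1.500 − √0.7856)/0.001582
  = 3.06200 × (1.22474 − 0.886341) / 0.001582 = 654.989 s.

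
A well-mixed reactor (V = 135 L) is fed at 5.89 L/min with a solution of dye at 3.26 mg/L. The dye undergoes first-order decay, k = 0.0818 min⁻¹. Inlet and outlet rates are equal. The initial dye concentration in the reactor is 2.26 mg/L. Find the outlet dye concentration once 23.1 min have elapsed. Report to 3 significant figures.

V dC/dt = Q(C_in − C) − k V C.
This is linear with rate a = Q/V + k = 0.12543 min⁻¹.
C_ss = Q C_in/(Q + kV) = 1.1340 mg/L; C(t) = C_ss + (C₀ − C_ss) e^(−a t).
C(23.1) = 1.1340 + (1.1260)·e^(−0.12543·23.1) = 1.1340 + (1.1260)·0.055165 = 1.1961 mg/L.

1.20 mg/L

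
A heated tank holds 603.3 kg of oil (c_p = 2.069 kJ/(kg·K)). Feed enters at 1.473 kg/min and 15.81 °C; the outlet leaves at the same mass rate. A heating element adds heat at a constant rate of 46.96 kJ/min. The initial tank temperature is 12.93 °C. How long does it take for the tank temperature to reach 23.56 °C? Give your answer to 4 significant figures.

Unsteady energy balance on the tank contents: M c_p dT/dt = ṁ c_p (T_in − T) + 46.96.
τ = M/ṁ = 409.572 min; T_ss = T_in + Q̇/(ṁ c_p) = 31.2187 °C.
T(t) = T_ss + (T₀ − T_ss) e^(−t/τ). Set T = 23.56:
e^(−t/τ) = (23.56 − 31.2187)/(12.93 − 31.2187) = 0.418765
t = −409.572 · ln(0.418765) = 356.510 min.

356.5 min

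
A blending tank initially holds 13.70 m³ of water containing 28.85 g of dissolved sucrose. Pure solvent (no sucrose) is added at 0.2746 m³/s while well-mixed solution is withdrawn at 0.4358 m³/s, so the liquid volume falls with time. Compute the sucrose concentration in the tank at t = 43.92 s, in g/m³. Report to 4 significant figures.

Let m(t) be the amount of sucrose. Volume: V(t) = V₀ + (Q_in − Q_out) t = 13.70 − 0.161200 t; V(43.92) = 6.62010 m³.
Species balance (pure solvent in): dm/dt = −Q_out · m/V(t).
Separate: dm/m = −Q_out dt/V(t) ⇒ ln(m/m₀) = −(Q_out/(Q_in−Q_out)) ln(V/V₀).
m = m₀ (V₀/V)^(Q_out/(Q_in−Q_out)) = 28.85 × (13.70/6.62010)^(-2.70347) = 4.03865 g.
C = m/V = 4.03865/6.62010 = 0.610060 g/m³.

0.6101 g/m³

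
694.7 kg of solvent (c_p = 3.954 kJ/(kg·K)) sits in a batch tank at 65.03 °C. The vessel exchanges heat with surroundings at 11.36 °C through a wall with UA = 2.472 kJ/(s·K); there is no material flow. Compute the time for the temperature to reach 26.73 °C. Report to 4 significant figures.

1389 s

Heat balance on the well-mixed liquid: M c_p dT/dt = −UA(T − T_amb).
τ = M c_p/UA = 1111.18 s; T_ss = T_amb = 11.3600 °C.
T(t) = T_ss + (T₀ − T_ss)e^(−t/τ); set T = 26.73:
t = −τ ln[(T − T_ss)/(T₀ − T_ss)] = −1111.18 · ln(0.286380) = 1389.46 s.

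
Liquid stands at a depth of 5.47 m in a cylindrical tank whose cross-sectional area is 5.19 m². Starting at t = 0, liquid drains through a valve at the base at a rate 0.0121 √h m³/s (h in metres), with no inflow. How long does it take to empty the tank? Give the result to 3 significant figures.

2010 s

A dh/dt = −Q_out = −0.0121 √h.
Separate and integrate: 2(√h − √h₀) = −(0.0121/A) t.
Tank is empty when √h = 0: t_empty = 2A√h₀/0.0121.
t_empty = 2·5.19·√5.47/0.0121 = 10.380·2.3388/0.0121 = 2006.3 s.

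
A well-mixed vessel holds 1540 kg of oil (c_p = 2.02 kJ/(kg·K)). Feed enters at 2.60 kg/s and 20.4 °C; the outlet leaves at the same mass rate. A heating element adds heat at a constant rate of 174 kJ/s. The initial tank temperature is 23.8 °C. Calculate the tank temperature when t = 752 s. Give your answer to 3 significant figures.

45.2 °C

Heat balance on the well-mixed liquid: M c_p dT/dt = ṁ c_p (T_in − T) + 174.
Rearrange: dT/dt = (T_ss − T)/τ with τ = M/ṁ = 592.31 s and T_ss = T_in + Q̇/(ṁ c_p) = 53.530 °C.
This is linear first-order; T(t) = T_ss + (T₀ − T_ss) e^(−t/τ).
T(752) = 53.530 + (-29.730)·e^(−752/592.31) = 53.530 + (-29.730)·0.28094 = 45.178 °C.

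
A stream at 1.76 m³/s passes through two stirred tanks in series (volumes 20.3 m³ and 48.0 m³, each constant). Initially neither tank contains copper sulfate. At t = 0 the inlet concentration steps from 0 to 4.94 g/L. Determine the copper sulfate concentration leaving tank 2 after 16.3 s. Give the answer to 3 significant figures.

1.11 g/L

Each tank obeys Vᵢ dCᵢ/dt = Q(Cᵢ₋₁ − Cᵢ), so τᵢ = Vᵢ/Q.
τ₁ = 20.3/1.76 = 11.534 s; τ₂ = 48.0/1.76 = 27.273 s.
Tank 1: C₁ = C_in(1 − e^(−t/τ₁)). Tank 2 (τ₁ ≠ τ₂): C₂ = C_in[1 − (τ₁ e^(−t/τ₁) − τ₂ e^(−t/τ₂))/(τ₁ − τ₂)].
At t = 16.3: e^(−t/τ₁) = 0.24336, e^(−t/τ₂) = 0.55009.
C₂ = 4.94·[1 − (11.534·0.24336 − 27.273·0.55009)/(-15.739)] = 4.94·0.22512 = 1.1121 g/L.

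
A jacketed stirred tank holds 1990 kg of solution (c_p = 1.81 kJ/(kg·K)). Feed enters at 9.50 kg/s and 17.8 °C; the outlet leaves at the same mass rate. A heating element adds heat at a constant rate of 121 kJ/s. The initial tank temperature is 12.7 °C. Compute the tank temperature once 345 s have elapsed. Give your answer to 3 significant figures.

Unsteady energy balance on the tank contents: M c_p dT/dt = ṁ c_p (T_in − T) + 121.
τ = M/ṁ = 209.47 s; T_ss = T_in + Q̇/(ṁ c_p) = 17.8 + 121/(9.50·1.81) = 24.837 °C.
This is linear first-order; T(t) = T_ss + (T₀ − T_ss) e^(−t/τ).
T(345) = 24.837 + (-12.137)·e^(−345/209.47) = 24.837 + (-12.137)·0.19263 = 22.499 °C.

22.5 °C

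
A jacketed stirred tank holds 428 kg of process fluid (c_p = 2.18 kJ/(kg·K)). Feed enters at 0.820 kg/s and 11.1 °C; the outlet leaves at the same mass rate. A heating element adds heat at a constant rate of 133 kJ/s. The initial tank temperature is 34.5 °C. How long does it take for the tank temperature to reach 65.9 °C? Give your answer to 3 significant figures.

M c_p dT/dt = ṁ c_p (T_in − T) + Q̇.
τ = M/ṁ = 521.95 s; T_ss = T_in + Q̇/(ṁ c_p) = 85.501 °C.
T(t) = T_ss + (T₀ − T_ss) e^(−t/τ). Set T = 65.9:
e^(−t/τ) = (65.9 − 85.501)/(34.5 − 85.501) = 0.38433
t = −521.95 · ln(0.38433) = 499.12 s.

499 s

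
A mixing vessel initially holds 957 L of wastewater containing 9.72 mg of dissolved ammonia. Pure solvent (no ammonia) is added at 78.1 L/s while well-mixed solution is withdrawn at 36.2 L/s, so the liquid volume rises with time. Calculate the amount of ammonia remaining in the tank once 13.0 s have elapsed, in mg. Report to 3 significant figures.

Total volume: dV/dt = Q_in − Q_out = 41.900 L/s, so V(t) = 957 + 41.900 t and V(13.0) = 1501.7 L.
Species balance (pure solvent in): dm/dt = −Q_out · m/V(t).
dm/m = −Q_out dt/(V₀ + 41.900 t); integrating gives ln(m/m₀) = −(Q_out/(Q_in−Q_out)) ln(V/V₀).
m = m₀ (V₀/V)^(Q_out/(Q_in−Q_out)) = 9.72 × (957/1501.7)^(0.86396) = 6.5859 mg.

6.59 mg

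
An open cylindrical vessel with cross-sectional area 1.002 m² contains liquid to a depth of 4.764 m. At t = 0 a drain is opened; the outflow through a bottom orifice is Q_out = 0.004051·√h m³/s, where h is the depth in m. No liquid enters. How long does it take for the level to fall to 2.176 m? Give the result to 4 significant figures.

With no inflow, A dh/dt = −0.004051 √h.
This is separable: 2 d(√h)/dt = −0.004051/A, so √h = √h₀ − (0.004051/(2A)) t.
t = 2A(√h₀ − √h)/0.004051 = 2·1.002·(√4.764 − √2.176)/0.004051
  = 2.00400 × (2.18266 − 1.47513) / 0.004051 = 350.011 s.

350.0 s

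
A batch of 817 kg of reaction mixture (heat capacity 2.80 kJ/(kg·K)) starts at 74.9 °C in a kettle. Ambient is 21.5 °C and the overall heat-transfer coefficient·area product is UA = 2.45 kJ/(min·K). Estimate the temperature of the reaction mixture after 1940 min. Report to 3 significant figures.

Energy balance: M c_p dT/dt = −UA(T − T_amb).
dT/dt = (T_ss − T)/τ with T_ss = T_amb = 21.500 °C, τ = M c_p/UA = 817·2.80/2.45 = 933.71 min.
T approaches T_ss exponentially: T(t) = T_ss + (T₀ − T_ss) e^(−t/τ).
T(1940) = 21.500 + (53.400)·0.12521 = 28.186 °C.

28.2 °C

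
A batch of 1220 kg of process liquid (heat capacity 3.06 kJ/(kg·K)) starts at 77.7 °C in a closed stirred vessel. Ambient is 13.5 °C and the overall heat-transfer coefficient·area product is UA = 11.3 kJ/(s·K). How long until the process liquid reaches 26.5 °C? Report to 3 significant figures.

First-law balance (no shaft work): M c_p dT/dt = −UA(T − T_amb).
τ = M c_p/UA = 330.37 s; T_ss = T_amb = 13.500 °C.
T(t) = T_ss + (T₀ − T_ss)e^(−t/τ); set T = 26.5:
t = −τ ln[(T − T_ss)/(T₀ − T_ss)] = −330.37 · ln(0.20249) = 527.62 s.

528 s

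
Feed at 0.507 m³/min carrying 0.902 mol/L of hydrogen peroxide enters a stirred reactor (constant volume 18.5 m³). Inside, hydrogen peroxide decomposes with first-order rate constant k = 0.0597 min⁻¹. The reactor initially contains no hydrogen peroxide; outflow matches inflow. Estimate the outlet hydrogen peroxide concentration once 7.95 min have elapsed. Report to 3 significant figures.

Species balance: V dC/dt = Q C_in − Q C − k V C.
This is linear with rate a = Q/V + k = 0.087105 min⁻¹.
C_ss = Q C_in/(Q + kV) = 0.28379 mol/L; C(t) = C_ss + (C₀ − C_ss) e^(−a t).
C(7.95) = 0.28379 + (-0.28379)·e^(−0.087105·7.95) = 0.28379 + (-0.28379)·0.50033 = 0.14180 mol/L.

0.142 mol/L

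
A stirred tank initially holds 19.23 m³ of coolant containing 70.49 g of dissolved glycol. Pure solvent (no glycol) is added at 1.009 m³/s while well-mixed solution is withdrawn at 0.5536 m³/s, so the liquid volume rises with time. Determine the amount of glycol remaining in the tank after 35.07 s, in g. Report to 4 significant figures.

33.80 g

Total volume: dV/dt = Q_in − Q_out = 0.455400 m³/s, so V(t) = 19.23 + 0.455400 t and V(35.07) = 35.2009 m³.
No glycol enters, so dm/dt = −Q_out · (m/V).
Separate: dm/m = −Q_out dt/V(t) ⇒ ln(m/m₀) = −(Q_out/(Q_in−Q_out)) ln(V/V₀).
m = m₀ (V₀/V)^(Q_out/(Q_in−Q_out)) = 70.49 × (19.23/35.2009)^(1.21563) = 33.8013 g.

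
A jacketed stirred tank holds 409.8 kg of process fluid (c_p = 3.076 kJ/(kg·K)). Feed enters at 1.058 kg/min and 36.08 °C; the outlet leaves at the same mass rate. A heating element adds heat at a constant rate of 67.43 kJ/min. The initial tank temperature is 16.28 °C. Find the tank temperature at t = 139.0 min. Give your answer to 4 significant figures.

M c_p dT/dt = ṁ c_p (T_in − T) + Q̇.
Rearrange: dT/dt = (T_ss − T)/τ with τ = M/ṁ = 387.335 min and T_ss = T_in + Q̇/(ṁ c_p) = 56.7996 °C.
This is linear first-order; T(t) = T_ss + (T₀ − T_ss) e^(−t/τ).
T(139.0) = 56.7996 + (-40.5196)·e^(−139.0/387.335) = 56.7996 + (-40.5196)·0.698470 = 28.4979 °C.

28.50 °C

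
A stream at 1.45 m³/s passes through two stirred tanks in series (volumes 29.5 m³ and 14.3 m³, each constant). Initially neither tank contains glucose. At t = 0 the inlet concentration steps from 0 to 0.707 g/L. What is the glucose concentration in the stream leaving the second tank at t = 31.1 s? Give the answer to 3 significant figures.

Species balance on tank i: dCᵢ/dt = (Cᵢ₋₁ − Cᵢ)/τᵢ with τᵢ = Vᵢ/Q.
τ₁ = 29.5/1.45 = 20.345 s; τ₂ = 14.3/1.45 = 9.8621 s.
Tank 1: C₁ = C_in(1 − e^(−t/τ₁)). Tank 2 (τ₁ ≠ τ₂): C₂ = C_in[1 − (τ₁ e^(−t/τ₁) − τ₂ e^(−t/τ₂))/(τ₁ − τ₂)].
At t = 31.1: e^(−t/τ₁) = 0.21683, e^(−t/τ₂) = 0.042703.
C₂ = 0.707·[1 − (20.345·0.21683 − 9.8621·0.042703)/(10.483)] = 0.707·0.61935 = 0.43788 g/L.

0.438 g/L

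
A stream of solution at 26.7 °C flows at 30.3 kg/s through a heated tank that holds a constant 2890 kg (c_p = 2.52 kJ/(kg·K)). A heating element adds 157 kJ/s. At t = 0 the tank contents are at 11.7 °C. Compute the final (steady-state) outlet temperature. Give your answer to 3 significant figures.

28.8 °C

M c_p dT/dt = ṁ c_p (T_in − T) + Q̇.
At steady state dT/dt = 0 ⇒ T_ss = T_in + Q̇/(ṁ c_p) = 26.7 + 157/(30.3·2.52) = 28.756 °C.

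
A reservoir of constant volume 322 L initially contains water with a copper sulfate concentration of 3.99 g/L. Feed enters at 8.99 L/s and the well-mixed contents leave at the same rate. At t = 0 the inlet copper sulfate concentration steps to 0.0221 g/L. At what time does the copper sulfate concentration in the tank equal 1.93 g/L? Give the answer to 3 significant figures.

Transient balance on the dissolved component: V dC/dt = Q(C_in − C), so τ = V/Q = 35.818 s.
C(t) = C_in + (C₀ − C_in) e^(−t/τ). Set C = 1.93 and solve for t:
e^(−t/τ) = (C − C_in)/(C₀ − C_in) = (1.93 − 0.0221)/(3.99 − 0.0221) = 0.48083
t = −τ ln(…) = 35.818 × 0.73223 = 26.227 s.

26.2 s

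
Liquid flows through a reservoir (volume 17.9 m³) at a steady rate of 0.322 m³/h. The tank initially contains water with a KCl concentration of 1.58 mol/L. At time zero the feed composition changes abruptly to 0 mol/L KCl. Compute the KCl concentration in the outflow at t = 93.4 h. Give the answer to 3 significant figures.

Mass balance on the solute (V constant): V dC/dt = Q(C_in − C).
Rewrite as dC/dt + C/τ = C_in/τ, τ = V/Q = 55.590 h.
C approaches C_in exponentially: C(t) = C_in + (C₀ − C_in) e^(−t/τ).
C(93.4) = 0 + (1.58 − 0)·e^(−93.4/55.590) = 0 + (1.5800)·0.18634 = 0.29442 mol/L.

0.294 mol/L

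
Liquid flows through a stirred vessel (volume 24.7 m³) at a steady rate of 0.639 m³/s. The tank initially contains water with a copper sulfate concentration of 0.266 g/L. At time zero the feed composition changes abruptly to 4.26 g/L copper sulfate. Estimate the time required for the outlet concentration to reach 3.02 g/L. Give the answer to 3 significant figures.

45.2 s

Accumulation = in − out for the solute gives V dC/dt = Q(C_in − C), so τ = V/Q = 38.654 s.
C(t) = C_in + (C₀ − C_in) e^(−t/τ). Set C = 3.02 and solve for t:
e^(−t/τ) = (C − C_in)/(C₀ − C_in) = (3.02 − 4.26)/(0.266 − 4.26) = 0.31047
t = −τ ln(…) = 38.654 × 1.1697 = 45.213 s.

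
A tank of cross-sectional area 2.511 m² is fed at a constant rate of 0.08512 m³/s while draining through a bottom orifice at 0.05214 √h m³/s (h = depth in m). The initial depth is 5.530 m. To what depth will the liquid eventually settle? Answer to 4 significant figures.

2.665 m

A dh/dt = Q_in − 0.05214 √h. Steady state requires inflow = outflow:
Q_in = 0.05214 √h_ss ⇒ √h_ss = 0.08512/0.05214 = 1.63253.
h_ss = 1.63253² = 2.66515 m. (Since h₀ = 5.530 m > h_ss, the level will fall toward this value.)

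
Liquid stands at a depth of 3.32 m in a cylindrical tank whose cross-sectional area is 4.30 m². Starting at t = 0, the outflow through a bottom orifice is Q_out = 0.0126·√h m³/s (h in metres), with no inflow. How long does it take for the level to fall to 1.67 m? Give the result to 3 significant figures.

362 s

Accumulation of liquid (constant cross-section A): A dh/dt = −0.0126 √h.
Separate and integrate: 2(√h − √h₀) = −(0.0126/A) t.
t = 2A(√h₀ − √h)/0.0126 = 2·4.30·(√3.32 − √1.67)/0.0126
  = 8.6000 × (1.8221 − 1.2923) / 0.0126 = 361.61 s.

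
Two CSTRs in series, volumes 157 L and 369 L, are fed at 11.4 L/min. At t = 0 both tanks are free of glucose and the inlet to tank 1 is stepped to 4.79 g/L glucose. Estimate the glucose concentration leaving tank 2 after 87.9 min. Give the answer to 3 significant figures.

4.24 g/L

Time constants: τᵢ = Vᵢ/Q for each well-mixed tank.
τ₁ = 157/11.4 = 13.772 min; τ₂ = 369/11.4 = 32.368 min.
Tank 1: C₁ = C_in(1 − e^(−t/τ₁)). Tank 2 (τ₁ ≠ τ₂): C₂ = C_in[1 − (τ₁ e^(−t/τ₁) − τ₂ e^(−t/τ₂))/(τ₁ − τ₂)].
At t = 87.9: e^(−t/τ₁) = 0.0016908, e^(−t/τ₂) = 0.066165.
C₂ = 4.79·[1 − (13.772·0.0016908 − 32.368·0.066165)/(-18.596)] = 4.79·0.88609 = 4.2444 g/L.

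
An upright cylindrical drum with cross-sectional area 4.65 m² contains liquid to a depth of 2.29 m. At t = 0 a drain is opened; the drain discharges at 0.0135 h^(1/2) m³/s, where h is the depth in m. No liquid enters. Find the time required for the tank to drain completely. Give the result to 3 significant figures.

1040 s

With no inflow, A dh/dt = −0.0135 √h.
∫ h^(−1/2) dh = −(0.0135/A) ∫ dt, giving 2√h = 2√h₀ − (0.0135/A) t.
Set h = 0: 2√h₀ = (0.0135/A) t_empty ⇒ t_empty = 2A√h₀/0.0135.
t_empty = 2·4.65·√2.29/0.0135 = 9.3000·1.5133/0.0135 = 1042.5 s.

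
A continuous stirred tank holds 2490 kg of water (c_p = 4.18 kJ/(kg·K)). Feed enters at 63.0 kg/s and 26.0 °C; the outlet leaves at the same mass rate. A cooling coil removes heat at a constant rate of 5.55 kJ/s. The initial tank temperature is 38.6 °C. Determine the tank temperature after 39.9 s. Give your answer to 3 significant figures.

Energy balance: M c_p dT/dt = ṁ c_p (T_in − T) − 5.55.
τ = M/ṁ = 39.524 s; T_ss = T_in − Q̇/(ṁ c_p) = 26.0 − 5.55/(63.0·4.18) = 25.979 °C.
This is linear first-order; T(t) = T_ss + (T₀ − T_ss) e^(−t/τ).
T(39.9) = 25.979 + (12.621)·e^(−39.9/39.524) = 25.979 + (12.621)·0.36439 = 30.578 °C.

30.6 °C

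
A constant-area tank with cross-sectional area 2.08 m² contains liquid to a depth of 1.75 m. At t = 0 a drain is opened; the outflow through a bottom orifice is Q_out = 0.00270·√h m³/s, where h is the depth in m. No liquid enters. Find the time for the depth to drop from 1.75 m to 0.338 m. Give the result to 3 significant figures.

With no inflow, A dh/dt = −0.00270 √h.
∫ h^(−1/2) dh = −(0.00270/A) ∫ dt, giving 2√h = 2√h₀ − (0.00270/A) t.
t = 2A(√h₀ − √h)/0.00270 = 2·2.08·(√1.75 − √0.338)/0.00270
  = 4.1600 × (1.3229 − 0.58138) / 0.00270 = 1142.5 s.

1140 s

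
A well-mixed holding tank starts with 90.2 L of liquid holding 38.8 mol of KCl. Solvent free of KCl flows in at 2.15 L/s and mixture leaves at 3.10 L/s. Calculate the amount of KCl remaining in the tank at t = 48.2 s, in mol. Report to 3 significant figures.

Let m(t) be the amount of KCl. Volume: V(t) = V₀ + (Q_in − Q_out) t = 90.2 − 0.95000 t; V(48.2) = 44.410 L.
Species balance (pure solvent in): dm/dt = −Q_out · m/V(t).
dm/m = −Q_out dt/(V₀ − 0.95000 t); integrating gives ln(m/m₀) = −(Q_out/(Q_in−Q_out)) ln(V/V₀).
m = m₀ (V₀/V)^(Q_out/(Q_in−Q_out)) = 38.8 × (90.2/44.410)^(-3.2632) = 3.8430 mol.

3.84 mol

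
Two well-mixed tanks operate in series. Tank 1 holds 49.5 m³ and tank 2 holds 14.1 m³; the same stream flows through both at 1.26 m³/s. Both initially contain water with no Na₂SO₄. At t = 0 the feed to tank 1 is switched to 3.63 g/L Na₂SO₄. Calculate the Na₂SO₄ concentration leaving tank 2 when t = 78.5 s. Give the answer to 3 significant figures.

2.94 g/L

Time constants: τᵢ = Vᵢ/Q for each well-mixed tank.
τ₁ = 49.5/1.26 = 39.286 s; τ₂ = 14.1/1.26 = 11.190 s.
Solving the cascade with C₁(0)=C₂(0)=0 gives C₂(t) = C_in[1 − (τ₁ e^(−t/τ₁) − τ₂ e^(−t/τ₂))/(τ₁ − τ₂)].
At t = 78.5: e^(−t/τ₁) = 0.13558, e^(−t/τ₂) = 0.00089840.
C₂ = 3.63·[1 − (39.286·0.13558 − 11.190·0.00089840)/(28.095)] = 3.63·0.81077 = 2.9431 g/L.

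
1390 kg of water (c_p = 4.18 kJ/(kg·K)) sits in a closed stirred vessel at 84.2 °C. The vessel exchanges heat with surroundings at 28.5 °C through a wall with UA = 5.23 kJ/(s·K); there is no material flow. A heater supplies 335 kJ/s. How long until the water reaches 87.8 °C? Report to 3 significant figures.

M c_p dT/dt = −UA(T − T_amb) + Q̇.
τ = M c_p/UA = 1110.9 s; T_ss = T_amb + Q̇/UA = 28.5 + 335/5.23 = 92.554 °C.
T(t) = T_ss + (T₀ − T_ss)e^(−t/τ); set T = 87.8:
t = −τ ln[(T − T_ss)/(T₀ − T_ss)] = −1110.9 · ln(0.56904) = 626.34 s.

626 s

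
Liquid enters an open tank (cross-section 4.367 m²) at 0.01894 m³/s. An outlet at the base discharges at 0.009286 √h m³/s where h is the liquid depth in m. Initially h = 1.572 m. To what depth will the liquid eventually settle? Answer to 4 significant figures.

4.160 m

A dh/dt = Q_in − 0.009286 √h. Steady state requires inflow = outflow:
Q_in = 0.009286 √h_ss ⇒ √h_ss = 0.01894/0.009286 = 2.03963.
h_ss = 2.03963² = 4.16009 m. (Since h₀ = 1.572 m < h_ss, the level will rise toward this value.)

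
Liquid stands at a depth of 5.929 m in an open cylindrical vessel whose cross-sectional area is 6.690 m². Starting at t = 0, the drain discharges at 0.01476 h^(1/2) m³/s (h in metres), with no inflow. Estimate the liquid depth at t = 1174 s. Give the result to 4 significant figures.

Mass balance (ρ constant): A dh/dt = −0.01476 √h.
Separate and integrate: 2(√h − √h₀) = −(0.01476/A) t.
√h = √5.929 − 0.01476·1174/(2·6.690) = 2.43495 − 1.29509 = 1.13987.
h = 1.13987² = 1.29930 m.

1.299 m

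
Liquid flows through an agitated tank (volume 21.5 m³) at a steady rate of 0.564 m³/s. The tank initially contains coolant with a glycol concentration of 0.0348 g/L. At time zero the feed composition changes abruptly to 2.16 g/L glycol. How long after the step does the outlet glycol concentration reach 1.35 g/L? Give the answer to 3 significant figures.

36.8 s

Species balance on the tank: V dC/dt = Q(C_in − C), so τ = V/Q = 38.121 s.
C(t) = C_in + (C₀ − C_in) e^(−t/τ). Set C = 1.35 and solve for t:
e^(−t/τ) = (C − C_in)/(C₀ − C_in) = (1.35 − 2.16)/(0.0348 − 2.16) = 0.38114
t = −τ ln(…) = 38.121 × 0.96459 = 36.771 s.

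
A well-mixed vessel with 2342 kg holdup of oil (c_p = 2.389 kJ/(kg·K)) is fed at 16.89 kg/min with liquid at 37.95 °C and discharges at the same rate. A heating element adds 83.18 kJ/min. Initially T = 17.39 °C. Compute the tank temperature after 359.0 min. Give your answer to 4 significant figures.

First-law balance (no shaft work): M c_p dT/dt = ṁ c_p (T_in − T) + 83.18.
Rearrange: dT/dt = (T_ss − T)/τ with τ = M/ṁ = 138.662 min and T_ss = T_in + Q̇/(ṁ c_p) = 40.0115 °C.
Solution: T(t) = T_ss + (T₀ − T_ss) e^(−t/τ).
T(359.0) = 40.0115 + (-22.6215)·e^(−359.0/138.662) = 40.0115 + (-22.6215)·0.0750928 = 38.3127 °C.

38.31 °C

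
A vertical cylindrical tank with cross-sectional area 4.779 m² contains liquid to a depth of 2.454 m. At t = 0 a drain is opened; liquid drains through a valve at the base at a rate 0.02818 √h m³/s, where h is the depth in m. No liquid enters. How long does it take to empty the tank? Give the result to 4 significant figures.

531.3 s

A dh/dt = −Q_out = −0.02818 √h.
Separate and integrate: 2(√h − √h₀) = −(0.02818/A) t.
Tank is empty when √h = 0: t_empty = 2A√h₀/0.02818.
t_empty = 2·4.779·√2.454/0.02818 = 9.55800·1.56652/0.02818 = 531.329 s.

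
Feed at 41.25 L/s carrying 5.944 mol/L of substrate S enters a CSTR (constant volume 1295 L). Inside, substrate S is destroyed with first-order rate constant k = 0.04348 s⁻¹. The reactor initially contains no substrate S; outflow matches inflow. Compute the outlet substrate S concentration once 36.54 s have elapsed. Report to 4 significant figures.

V dC/dt = Q(C_in − C) − k V C.
dC/dt = (Q/V) C_in − (Q/V + k) C; effective rate a = Q/V + k = 0.0318533 + 0.04348 = 0.0753333 s⁻¹.
C_ss = Q C_in/(Q + kV) = 2.51331 mol/L; C(t) = C_ss + (C₀ − C_ss) e^(−a t).
C(36.54) = 2.51331 + (-2.51331)·e^(−0.0753333·36.54) = 2.51331 + (-2.51331)·0.0637569 = 2.35307 mol/L.

2.353 mol/L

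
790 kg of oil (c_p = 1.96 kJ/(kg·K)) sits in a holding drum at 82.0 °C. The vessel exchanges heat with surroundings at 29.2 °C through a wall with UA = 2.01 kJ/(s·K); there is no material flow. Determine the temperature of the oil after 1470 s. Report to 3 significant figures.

37.0 °C

M c_p dT/dt = −UA(T − T_amb).
dT/dt = (T_ss − T)/τ with T_ss = T_amb = 29.200 °C, τ = M c_p/UA = 790·1.96/2.01 = 770.35 s.
T approaches T_ss exponentially: T(t) = T_ss + (T₀ − T_ss) e^(−t/τ).
T(1470) = 29.200 + (52.800)·0.14834 = 37.033 °C.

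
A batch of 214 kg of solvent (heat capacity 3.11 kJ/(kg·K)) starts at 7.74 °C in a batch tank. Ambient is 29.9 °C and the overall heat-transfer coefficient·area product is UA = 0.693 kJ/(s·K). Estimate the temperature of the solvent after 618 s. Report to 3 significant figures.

18.3 °C

Lumped-capacitance energy balance: M c_p dT/dt = UA(T_amb − T).
dT/dt = (T_ss − T)/τ with T_ss = T_amb = 29.900 °C, τ = M c_p/UA = 214·3.11/0.693 = 960.38 s.
This is linear first-order; T(t) = T_ss + (T₀ − T_ss) e^(−t/τ).
T(618) = 29.900 + (-22.160)·0.52545 = 18.256 °C.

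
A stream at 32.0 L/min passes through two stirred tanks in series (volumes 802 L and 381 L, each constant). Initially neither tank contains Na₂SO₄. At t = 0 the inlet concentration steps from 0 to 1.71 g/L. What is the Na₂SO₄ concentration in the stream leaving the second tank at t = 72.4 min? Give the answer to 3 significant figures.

1.53 g/L

Species balance on tank i: dCᵢ/dt = (Cᵢ₋₁ − Cᵢ)/τᵢ with τᵢ = Vᵢ/Q.
τ₁ = 802/32.0 = 25.062 min; τ₂ = 381/32.0 = 11.906 min.
Tank 1: C₁ = C_in(1 − e^(−t/τ₁)). Tank 2 (τ₁ ≠ τ₂): C₂ = C_in[1 − (τ₁ e^(−t/τ₁) − τ₂ e^(−t/τ₂))/(τ₁ − τ₂)].
At t = 72.4: e^(−t/τ₁) = 0.055644, e^(−t/τ₂) = 0.0022863.
C₂ = 1.71·[1 − (25.062·0.055644 − 11.906·0.0022863)/(13.156)] = 1.71·0.89607 = 1.5323 g/L.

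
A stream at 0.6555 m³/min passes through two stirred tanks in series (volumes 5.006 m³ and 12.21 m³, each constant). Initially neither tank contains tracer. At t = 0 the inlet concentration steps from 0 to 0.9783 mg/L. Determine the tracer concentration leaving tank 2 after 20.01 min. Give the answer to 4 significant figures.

Species balance on tank i: dCᵢ/dt = (Cᵢ₋₁ − Cᵢ)/τᵢ with τᵢ = Vᵢ/Q.
τ₁ = 5.006/0.6555 = 7.63692 min; τ₂ = 12.21/0.6555 = 18.6270 min.
Solving the cascade with C₁(0)=C₂(0)=0 gives C₂(t) = C_in[1 − (τ₁ e^(−t/τ₁) − τ₂ e^(−t/τ₂))/(τ₁ − τ₂)].
At t = 20.01: e^(−t/τ₁) = 0.0727907, e^(−t/τ₂) = 0.341555.
C₂ = 0.9783·[1 − (7.63692·0.0727907 − 18.6270·0.341555)/(-10.9901)] = 0.9783·0.471683 = 0.461448 mg/L.

0.4614 mg/L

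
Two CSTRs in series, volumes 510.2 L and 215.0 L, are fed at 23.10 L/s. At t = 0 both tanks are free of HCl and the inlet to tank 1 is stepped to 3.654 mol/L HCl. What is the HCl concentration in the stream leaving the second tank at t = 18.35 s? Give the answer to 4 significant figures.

1.273 mol/L

Species balance on tank i: dCᵢ/dt = (Cᵢ₋₁ − Cᵢ)/τᵢ with τᵢ = Vᵢ/Q.
τ₁ = 510.2/23.10 = 22.0866 s; τ₂ = 215.0/23.10 = 9.30736 s.
Tank 1: C₁ = C_in(1 − e^(−t/τ₁)). Tank 2 (τ₁ ≠ τ₂): C₂ = C_in[1 − (τ₁ e^(−t/τ₁) − τ₂ e^(−t/τ₂))/(τ₁ − τ₂)].
At t = 18.35: e^(−t/τ₁) = 0.435691, e^(−t/τ₂) = 0.139240.
C₂ = 3.654·[1 − (22.0866·0.435691 − 9.30736·0.139240)/(12.7792)] = 3.654·0.348397 = 1.27304 mol/L.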